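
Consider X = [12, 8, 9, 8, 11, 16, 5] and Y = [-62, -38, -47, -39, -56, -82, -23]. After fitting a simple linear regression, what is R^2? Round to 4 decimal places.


The fitted line is Y = 3.8340 + -5.4179*X.
SSres = 8.3531, SStot = 2205.7143.
R^2 = 1 - SSres/SStot = 0.9962.

0.9962


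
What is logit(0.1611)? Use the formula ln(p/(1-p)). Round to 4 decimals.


The odds are p/(1-p) = 0.1611 / 0.8389 = 0.1920.
logit(p) = ln(0.1920) = -1.6501.

-1.6501


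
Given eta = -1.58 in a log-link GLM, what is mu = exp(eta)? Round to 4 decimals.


The inverse log link gives:
mu = exp(-1.58) = 0.2060.

0.2060


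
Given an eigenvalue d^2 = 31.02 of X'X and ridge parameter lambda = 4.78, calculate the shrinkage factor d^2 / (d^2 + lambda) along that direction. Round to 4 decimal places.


d^2 + lambda = 31.02 + 4.78 = 35.8000.
Shrinkage factor = 31.02/35.8000 = 0.8665.

0.8665


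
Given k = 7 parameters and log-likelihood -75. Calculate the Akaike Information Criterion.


Compute:
2k = 2*7 = 14.
-2*loglik = -2*(-75) = 150.
AIC = 14 + 150 = 164.

164


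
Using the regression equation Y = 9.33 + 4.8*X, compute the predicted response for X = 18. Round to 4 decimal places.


Substitute X = 18 into the equation:
Y = 9.33 + 4.8 * 18 = 9.33 + 86.4000 = 95.7300.

95.7300


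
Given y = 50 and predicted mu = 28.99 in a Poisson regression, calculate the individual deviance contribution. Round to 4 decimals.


First: ln(50/28.99) = 0.545072.
Then: 50 * 0.545072 = 27.253600.
y - mu = 50 - 28.99 = 21.01.
D = 2(27.253600 - 21.01) = 12.487200, which rounds to 12.4872.

12.4872


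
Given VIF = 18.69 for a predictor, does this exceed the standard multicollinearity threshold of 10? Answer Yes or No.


Check: VIF = 18.69 vs threshold = 10.
Since 18.69 >= 10, the answer is Yes.

Yes


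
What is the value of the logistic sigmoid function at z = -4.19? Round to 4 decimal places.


Compute exp(4.1900) = 66.0228.
Sigmoid = 1 / (1 + 66.0228) = 1 / 67.0228 = 0.0149.

0.0149


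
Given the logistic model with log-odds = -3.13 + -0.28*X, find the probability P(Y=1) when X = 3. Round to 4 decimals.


Linear predictor: z = -3.13 + -0.28 * 3 = -3.9700.
P = 1/(1 + exp(3.9700)) = 1/(1 + 52.9845) = 0.0185.

0.0185


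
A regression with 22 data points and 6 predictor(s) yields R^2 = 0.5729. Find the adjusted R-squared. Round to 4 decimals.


Adjusted R^2 = 1 - (1 - R^2) * (n-1)/(n-p-1).
(1 - R^2) = 0.4271.
(n-1)/(n-p-1) = 21/15.
(1 - R^2) * (n-1) = 0.4271 * 21 = 8.9691.
Divide by (n-p-1): 8.9691 / 15 = 0.5979.
Adj R^2 = 1 - 0.5979 = 0.4021.

0.4021


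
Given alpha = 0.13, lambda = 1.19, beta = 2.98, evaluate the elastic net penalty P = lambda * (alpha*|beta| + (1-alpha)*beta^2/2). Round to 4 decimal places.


Compute:
L1 = 0.13 * 2.98 = 0.3874.
L2 = 0.87 * 2.98^2 / 2 = 3.8630.
Penalty = 1.19 * (0.3874 + 3.8630) = 5.0579.

5.0579


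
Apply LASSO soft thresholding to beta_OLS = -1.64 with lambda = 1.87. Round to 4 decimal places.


Check: |-1.64| = 1.64 vs lambda = 1.87.
Since |beta| <= lambda, the coefficient is set to 0.
Soft-thresholded coefficient = 0.0000.

0.0000


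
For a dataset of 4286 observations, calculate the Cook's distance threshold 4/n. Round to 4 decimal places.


The threshold is 4/n.
4/4286 = 0.0009.

0.0009


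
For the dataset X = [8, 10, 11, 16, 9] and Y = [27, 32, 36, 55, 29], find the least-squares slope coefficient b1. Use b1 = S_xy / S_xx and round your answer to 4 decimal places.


Calculate xbar = 10.8000, ybar = 35.8000.
S_xx = 38.8000, S_xy = 139.8000.
Using b1 = S_xy / S_xx = 139.8000 / 38.8000, we get b1 = 3.6031.

3.6031


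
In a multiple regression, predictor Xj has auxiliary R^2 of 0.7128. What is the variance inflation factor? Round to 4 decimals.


Denominator: 1 - 0.7128 = 0.2872.
VIF = 1 / 0.2872 = 3.4819.

3.4819


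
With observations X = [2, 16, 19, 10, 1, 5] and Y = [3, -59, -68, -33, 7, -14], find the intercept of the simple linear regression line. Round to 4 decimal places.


The slope is b1 = -4.2116.
Sample means are xbar = 8.8333 and ybar = -27.3333.
Intercept: b0 = -27.3333 - (-4.2116)(8.8333) = 9.8691.

9.8691


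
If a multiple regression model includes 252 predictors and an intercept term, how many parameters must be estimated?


Including the intercept, the model has 252 predictor coefficients + 1 intercept.
Total = 253.

253


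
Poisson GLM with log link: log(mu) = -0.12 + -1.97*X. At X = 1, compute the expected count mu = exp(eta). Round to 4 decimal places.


eta = -0.12 + -1.97 * 1 = -2.0900.
mu = exp(-2.0900) = 0.1237.

0.1237


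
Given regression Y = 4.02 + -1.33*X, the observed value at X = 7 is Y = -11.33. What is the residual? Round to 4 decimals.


Compute yhat = 4.02 + (-1.33)(7) = -5.2900.
Residual = actual - predicted = -11.33 - -5.2900 = -6.0400.

-6.0400


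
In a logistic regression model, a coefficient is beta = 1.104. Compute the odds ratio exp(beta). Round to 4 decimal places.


The odds ratio is computed as:
OR = e^(1.104) = 3.0162.

3.0162


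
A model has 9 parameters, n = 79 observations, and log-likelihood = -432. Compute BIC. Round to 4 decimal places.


k * ln(n) = 9 * ln(79) = 9 * 4.369448 = 39.325032.
-2 * loglik = -2 * (-432) = 864.
BIC = 39.325032 + 864 = 903.325032, which rounds to 903.3250.

903.3250


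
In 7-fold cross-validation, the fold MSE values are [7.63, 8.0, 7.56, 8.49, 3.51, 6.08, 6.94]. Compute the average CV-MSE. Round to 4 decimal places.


Sum of fold MSEs = 48.2100.
Average = 48.2100 / 7 = 6.8871.

6.8871


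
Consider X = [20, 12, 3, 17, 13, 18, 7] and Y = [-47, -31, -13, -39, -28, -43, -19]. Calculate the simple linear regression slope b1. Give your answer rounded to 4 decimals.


First compute the means: xbar = 12.8571, ybar = -31.4286.
Then S_xx = sum((xi - xbar)^2) = 226.8571.
S_xy = sum((xi - xbar)(yi - ybar)) = -456.4286.
b1 = S_xy / S_xx = -456.4286 / 226.8571 = -2.0120.

-2.0120


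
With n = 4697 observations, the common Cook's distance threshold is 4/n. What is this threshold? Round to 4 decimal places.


The threshold is 4/n.
4/4697 = 0.0009.

0.0009


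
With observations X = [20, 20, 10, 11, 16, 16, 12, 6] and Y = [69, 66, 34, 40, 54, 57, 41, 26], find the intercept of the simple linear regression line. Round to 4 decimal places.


First find the slope: b1 = 3.0911.
Means: xbar = 13.8750, ybar = 48.3750.
b0 = ybar - b1 * xbar = 48.3750 - 3.0911 * 13.8750 = 5.4859.

5.4859


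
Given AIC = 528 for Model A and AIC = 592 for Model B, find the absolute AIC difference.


Compute |528 - 592| = 64.
Model A has the smaller AIC.

64


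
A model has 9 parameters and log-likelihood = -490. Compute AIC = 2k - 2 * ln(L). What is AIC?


Compute:
2k = 2*9 = 18.
-2*loglik = -2*(-490) = 980.
AIC = 18 + 980 = 998.

998


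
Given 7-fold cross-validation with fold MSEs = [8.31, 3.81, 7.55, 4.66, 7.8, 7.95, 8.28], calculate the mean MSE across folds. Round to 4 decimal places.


Add all fold MSEs: 48.3600.
Divide by k = 7: 48.3600/7 = 6.9086.

6.9086


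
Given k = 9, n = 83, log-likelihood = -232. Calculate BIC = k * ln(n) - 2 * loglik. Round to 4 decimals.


k * ln(n) = 9 * ln(83) = 9 * 4.418841 = 39.769569.
-2 * loglik = -2 * (-232) = 464.
BIC = 39.769569 + 464 = 503.769569, which rounds to 503.7696.

503.7696


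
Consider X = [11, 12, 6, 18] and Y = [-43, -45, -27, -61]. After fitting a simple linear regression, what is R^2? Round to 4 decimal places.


Fit the OLS line: b0 = -10.8900, b1 = -2.8179.
SSres = 2.3368.
SStot = 580.0000.
R^2 = 1 - 2.3368/580.0000 = 0.9960.

0.9960


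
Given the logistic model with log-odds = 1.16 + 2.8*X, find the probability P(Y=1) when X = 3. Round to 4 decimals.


z = 1.16 + 2.8 * 3 = 9.5600.
Sigmoid: P = 1 / (1 + exp(-9.5600)) = 0.9999.

0.9999


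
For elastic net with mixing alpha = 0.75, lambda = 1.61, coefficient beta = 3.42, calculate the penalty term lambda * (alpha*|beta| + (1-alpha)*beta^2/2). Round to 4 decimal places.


alpha * |beta| = 0.75 * 3.42 = 2.5650.
(1-alpha) * beta^2/2 = 0.25 * 11.6964/2 = 1.4621.
Total = 1.61 * (2.5650 + 1.4621) = 6.4836.

6.4836


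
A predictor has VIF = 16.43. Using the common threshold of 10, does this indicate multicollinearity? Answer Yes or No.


Compare VIF = 16.43 to the threshold of 10.
16.43 >= 10, so the answer is Yes.

Yes


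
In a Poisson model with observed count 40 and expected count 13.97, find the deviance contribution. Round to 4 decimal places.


Compute y*ln(y/mu) = 40*ln(40/13.97) = 40*1.051967 = 42.078680.
y - mu = 26.03.
D = 2*(42.078680 - (26.03)) = 32.097360, which rounds to 32.0974.

32.0974


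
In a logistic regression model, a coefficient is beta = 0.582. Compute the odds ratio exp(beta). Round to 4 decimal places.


exp(0.582) = 1.7896.
So the odds ratio is 1.7896.

1.7896


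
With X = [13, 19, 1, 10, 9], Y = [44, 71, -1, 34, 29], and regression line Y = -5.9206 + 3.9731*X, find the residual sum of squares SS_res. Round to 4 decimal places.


Predicted values from Y = -5.9206 + 3.9731*X.
Residuals: [-1.7297, 1.4317, 0.9475, 0.1896, -0.8373].
SSres = 6.6764.

6.6764


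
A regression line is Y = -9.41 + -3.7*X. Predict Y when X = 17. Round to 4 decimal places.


Substitute X = 17 into the equation:
Y = -9.41 + -3.7 * 17 = -9.41 + -62.9000 = -72.3100.

-72.3100


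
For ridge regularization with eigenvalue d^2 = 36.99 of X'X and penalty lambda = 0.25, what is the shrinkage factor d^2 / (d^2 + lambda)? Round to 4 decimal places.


d^2 + lambda = 36.99 + 0.25 = 37.2400.
Shrinkage factor = 36.99/37.2400 = 0.9933.

0.9933


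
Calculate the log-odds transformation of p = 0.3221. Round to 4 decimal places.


1 - p = 0.6779.
p/(1-p) = 0.4751.
logit = ln(0.4751) = -0.7441.

-0.7441


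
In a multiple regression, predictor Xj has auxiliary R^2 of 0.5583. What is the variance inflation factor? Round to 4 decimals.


VIF = 1 / (1 - 0.5583).
= 1 / 0.4417 = 2.2640.

2.2640


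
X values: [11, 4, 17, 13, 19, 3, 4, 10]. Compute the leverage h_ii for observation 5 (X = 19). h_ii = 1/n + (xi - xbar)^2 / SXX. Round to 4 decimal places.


Compute xbar = 10.1250 with n = 8 observations.
SXX = 260.8750.
Leverage = 1/8 + (19 - 10.1250)^2/260.8750 = 0.4269.

0.4269


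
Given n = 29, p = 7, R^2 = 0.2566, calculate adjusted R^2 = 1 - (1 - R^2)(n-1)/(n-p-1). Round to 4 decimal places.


Adjusted R^2 = 1 - (1 - R^2) * (n-1)/(n-p-1).
(1 - R^2) = 0.7434.
(n-1)/(n-p-1) = 28/21.
(1 - R^2) * (n-1) = 0.7434 * 28 = 20.8152.
Divide by (n-p-1): 20.8152 / 21 = 0.9912.
Adj R^2 = 1 - 0.9912 = 0.0088.

0.0088


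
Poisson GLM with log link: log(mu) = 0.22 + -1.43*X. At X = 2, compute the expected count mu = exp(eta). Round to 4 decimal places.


Linear predictor: eta = 0.22 + (-1.43)(2) = -2.6400.
Expected count: mu = exp(-2.6400) = 0.0714.

0.0714


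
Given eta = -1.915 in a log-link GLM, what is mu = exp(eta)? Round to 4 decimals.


mu = exp(eta) = exp(-1.915).
= 0.1473.

0.1473


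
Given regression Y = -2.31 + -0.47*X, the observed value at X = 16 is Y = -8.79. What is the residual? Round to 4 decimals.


Fitted value at X = 16 is yhat = -2.31 + -0.47*16 = -9.8300.
Residual = -8.79 - -9.8300 = 1.0400.

1.0400


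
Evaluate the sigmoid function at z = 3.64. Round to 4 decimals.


exp(-3.6400) = 0.0263.
1 + exp(-z) = 1.0263.
sigmoid = 1/1.0263 = 0.9744.

0.9744


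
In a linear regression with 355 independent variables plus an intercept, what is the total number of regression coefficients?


Including the intercept, the model has 355 predictor coefficients + 1 intercept.
Total = 356.

356


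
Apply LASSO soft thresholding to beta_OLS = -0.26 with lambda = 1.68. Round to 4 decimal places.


|beta_OLS| = 0.26.
lambda = 1.68.
Since |beta| <= lambda, the coefficient is set to 0.
Result = 0.0000.

0.0000


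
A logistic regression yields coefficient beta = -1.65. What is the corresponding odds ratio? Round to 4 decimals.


The odds ratio is computed as:
OR = e^(-1.65) = 0.1920.

0.1920


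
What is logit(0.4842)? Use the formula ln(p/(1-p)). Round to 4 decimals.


1 - p = 0.5158.
p/(1-p) = 0.9387.
logit = ln(0.9387) = -0.0632.

-0.0632


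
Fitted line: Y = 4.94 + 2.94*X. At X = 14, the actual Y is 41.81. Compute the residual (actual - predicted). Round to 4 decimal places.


Compute yhat = 4.94 + (2.94)(14) = 46.1000.
Residual = actual - predicted = 41.81 - 46.1000 = -4.2900.

-4.2900


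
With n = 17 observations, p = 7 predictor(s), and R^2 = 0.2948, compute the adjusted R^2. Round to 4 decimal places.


Plug in: Adj R^2 = 1 - (1 - 0.2948) * 16/9.
= 1 - 0.7052 * 16/9
= 1 - 11.2832 / 9
= 1 - 1.2537 = -0.2537.

-0.2537


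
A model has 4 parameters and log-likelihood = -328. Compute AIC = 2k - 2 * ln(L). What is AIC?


AIC = 2*4 - 2*(-328).
= 8 + 656 = 664.

664


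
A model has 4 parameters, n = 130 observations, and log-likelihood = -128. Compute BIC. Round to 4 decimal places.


ln(130) = 4.867534.
k * ln(n) = 4 * 4.867534 = 19.470136.
-2L = 256.
BIC = 19.470136 + 256 = 275.470136, which rounds to 275.4701.

275.4701


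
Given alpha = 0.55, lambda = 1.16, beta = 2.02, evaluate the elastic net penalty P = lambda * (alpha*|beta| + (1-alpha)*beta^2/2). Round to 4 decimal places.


L1 component = 0.55 * |2.02| = 1.1110.
L2 component = 0.45 * 2.02^2 / 2 = 0.9181.
Penalty = 1.16 * (1.1110 + 0.9181) = 1.16 * 2.0291 = 2.3537.

2.3537


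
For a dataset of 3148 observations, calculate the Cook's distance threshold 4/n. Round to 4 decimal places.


Using the rule of thumb:
Threshold = 4 / 3148 = 0.0013.

0.0013


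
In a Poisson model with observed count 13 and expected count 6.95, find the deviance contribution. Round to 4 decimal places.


First: ln(13/6.95) = 0.626208.
Then: 13 * 0.626208 = 8.140704.
y - mu = 13 - 6.95 = 6.05.
D = 2(8.140704 - 6.05) = 4.181408, which rounds to 4.1814.

4.1814


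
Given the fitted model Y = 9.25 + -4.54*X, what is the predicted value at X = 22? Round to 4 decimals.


Predicted value:
Y = 9.25 + (-4.54)(22) = 9.25 + -99.8800 = -90.6300.

-90.6300


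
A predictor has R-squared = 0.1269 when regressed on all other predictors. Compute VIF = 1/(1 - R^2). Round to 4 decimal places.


Using VIF = 1/(1 - R^2_j):
1 - 0.1269 = 0.8731.
VIF = 1.1453.

1.1453


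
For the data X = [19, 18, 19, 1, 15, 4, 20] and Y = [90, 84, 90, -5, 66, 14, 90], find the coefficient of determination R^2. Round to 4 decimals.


After computing the OLS fit (b0=-8.4831, b1=5.0873):
SSres = 28.5973, SStot = 9641.4286.
R^2 = 1 - 28.5973/9641.4286 = 0.9970.

0.9970


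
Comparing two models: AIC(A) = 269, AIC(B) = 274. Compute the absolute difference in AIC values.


Absolute difference = |269 - 274| = 5.
The model with lower AIC (A) is preferred.

5


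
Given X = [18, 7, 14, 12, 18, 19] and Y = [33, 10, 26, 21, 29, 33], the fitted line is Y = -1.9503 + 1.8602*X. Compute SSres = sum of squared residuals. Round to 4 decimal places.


Compute predicted values, then residuals = yi - yhat_i.
Residuals: [1.4667, -1.0711, 1.9075, 0.6279, -2.5333, -0.3935].
SSres = sum(residual^2) = 13.9037.

13.9037


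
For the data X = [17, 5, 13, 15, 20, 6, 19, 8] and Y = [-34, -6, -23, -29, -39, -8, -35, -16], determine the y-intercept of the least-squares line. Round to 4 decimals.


First find the slope: b1 = -2.1276.
Means: xbar = 12.8750, ybar = -23.7500.
b0 = ybar - b1 * xbar = -23.7500 - -2.1276 * 12.8750 = 3.6433.

3.6433


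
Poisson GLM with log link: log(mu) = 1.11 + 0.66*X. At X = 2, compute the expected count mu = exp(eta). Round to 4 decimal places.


Linear predictor: eta = 1.11 + (0.66)(2) = 2.4300.
Expected count: mu = exp(2.4300) = 11.3589.

11.3589


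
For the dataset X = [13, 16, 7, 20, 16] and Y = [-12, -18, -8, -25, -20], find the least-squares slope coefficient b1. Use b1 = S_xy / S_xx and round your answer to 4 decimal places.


Calculate xbar = 14.4000, ybar = -16.6000.
S_xx = 93.2000, S_xy = -124.8000.
Using b1 = S_xy / S_xx = -124.8000 / 93.2000, we get b1 = -1.3391.

-1.3391


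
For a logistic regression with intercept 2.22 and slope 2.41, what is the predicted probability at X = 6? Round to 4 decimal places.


Compute z = 2.22 + (2.41)(6) = 16.6800.
exp(-z) = 0.0000.
P = 1/(1 + 0.0000) = 1.0000.

1.0000


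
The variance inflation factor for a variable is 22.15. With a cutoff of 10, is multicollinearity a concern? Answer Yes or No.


Check: VIF = 22.15 vs threshold = 10.
Since 22.15 >= 10, the answer is Yes.

Yes


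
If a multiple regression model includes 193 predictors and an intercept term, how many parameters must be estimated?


Total coefficients = number of predictors + 1 (for the intercept).
= 193 + 1 = 194.

194


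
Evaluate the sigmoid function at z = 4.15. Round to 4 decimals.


exp(-4.1500) = 0.0158.
1 + exp(-z) = 1.0158.
sigmoid = 1/1.0158 = 0.9845.

0.9845


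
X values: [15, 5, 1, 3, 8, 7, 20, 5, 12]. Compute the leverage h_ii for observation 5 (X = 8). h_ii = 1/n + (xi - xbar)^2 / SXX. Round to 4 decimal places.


n = 9, xbar = 8.4444.
SXX = sum((xi - xbar)^2) = 300.2222.
h = 1/9 + (8 - 8.4444)^2 / 300.2222 = 0.1118.

0.1118


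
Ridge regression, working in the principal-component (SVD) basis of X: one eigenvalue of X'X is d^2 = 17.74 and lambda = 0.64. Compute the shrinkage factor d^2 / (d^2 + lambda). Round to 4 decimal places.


Denominator = d^2 + lambda = 17.74 + 0.64 = 18.3800.
Shrinkage = 17.74 / 18.3800 = 0.9652.

0.9652


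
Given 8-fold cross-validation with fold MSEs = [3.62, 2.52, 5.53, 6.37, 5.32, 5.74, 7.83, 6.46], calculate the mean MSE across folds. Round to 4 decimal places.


Add all fold MSEs: 43.3900.
Divide by k = 8: 43.3900/8 = 5.4238.

5.4238


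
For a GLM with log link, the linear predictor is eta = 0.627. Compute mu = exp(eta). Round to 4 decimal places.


The inverse log link gives:
mu = exp(0.627) = 1.8720.

1.8720


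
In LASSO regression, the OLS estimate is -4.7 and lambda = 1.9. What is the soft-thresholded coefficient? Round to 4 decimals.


|beta_OLS| = 4.7.
lambda = 1.9.
Since |beta| > lambda, coefficient = sign(beta)*(|beta| - lambda) = -2.8000.
Result = -2.8000.

-2.8000


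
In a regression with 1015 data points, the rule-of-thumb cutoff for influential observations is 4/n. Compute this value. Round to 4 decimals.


The threshold is 4/n.
4/1015 = 0.0039.

0.0039


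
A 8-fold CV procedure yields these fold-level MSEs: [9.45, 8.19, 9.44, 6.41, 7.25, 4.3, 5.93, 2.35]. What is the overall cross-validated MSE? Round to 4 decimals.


Sum of fold MSEs = 53.3200.
Average = 53.3200 / 8 = 6.6650.

6.6650


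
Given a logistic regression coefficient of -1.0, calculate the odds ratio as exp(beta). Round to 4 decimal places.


Odds ratio = exp(beta) = exp(-1.0).
= 0.3679.

0.3679


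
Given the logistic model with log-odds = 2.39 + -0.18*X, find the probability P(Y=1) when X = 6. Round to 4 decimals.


Linear predictor: z = 2.39 + -0.18 * 6 = 1.3100.
P = 1/(1 + exp(-1.3100)) = 1/(1 + 0.2698) = 0.7875.

0.7875


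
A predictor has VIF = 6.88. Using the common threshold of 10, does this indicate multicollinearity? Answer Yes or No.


Compare VIF = 6.88 to the threshold of 10.
6.88 < 10, so the answer is No.

No


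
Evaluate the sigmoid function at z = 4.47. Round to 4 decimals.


First, exp(-4.4700) = 0.0114.
Then sigma(z) = 1/(1 + 0.0114) = 0.9887.

0.9887


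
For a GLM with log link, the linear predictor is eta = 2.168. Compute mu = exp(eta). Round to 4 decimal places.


Apply the inverse link:
mu = e^2.168 = 8.7408.

8.7408


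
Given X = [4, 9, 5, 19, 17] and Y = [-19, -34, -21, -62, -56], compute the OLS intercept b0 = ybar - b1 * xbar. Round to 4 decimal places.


First find the slope: b1 = -2.8782.
Means: xbar = 10.8000, ybar = -38.4000.
b0 = ybar - b1 * xbar = -38.4000 - -2.8782 * 10.8000 = -7.3157.

-7.3157


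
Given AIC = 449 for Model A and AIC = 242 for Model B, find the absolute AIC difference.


Compute |449 - 242| = 207.
Model B has the smaller AIC.

207


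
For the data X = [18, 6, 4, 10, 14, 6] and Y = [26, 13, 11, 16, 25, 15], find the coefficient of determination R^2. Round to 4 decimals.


The fitted line is Y = 6.8190 + 1.1222*X.
SSres = 13.8009, SStot = 199.3333.
R^2 = 1 - SSres/SStot = 0.9308.

0.9308


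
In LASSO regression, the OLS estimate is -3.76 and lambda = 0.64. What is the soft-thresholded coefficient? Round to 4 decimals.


Check: |-3.76| = 3.76 vs lambda = 0.64.
Since |beta| > lambda, coefficient = sign(beta)*(|beta| - lambda) = -3.1200.
Soft-thresholded coefficient = -3.1200.

-3.1200


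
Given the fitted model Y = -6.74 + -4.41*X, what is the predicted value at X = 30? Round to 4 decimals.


Plug X = 30 into Y = -6.74 + -4.41*X:
Y = -6.74 + -132.3000 = -139.0400.

-139.0400


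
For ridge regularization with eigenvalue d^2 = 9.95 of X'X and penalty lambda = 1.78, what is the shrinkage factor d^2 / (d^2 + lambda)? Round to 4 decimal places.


Denominator = d^2 + lambda = 9.95 + 1.78 = 11.7300.
Shrinkage = 9.95 / 11.7300 = 0.8483.

0.8483


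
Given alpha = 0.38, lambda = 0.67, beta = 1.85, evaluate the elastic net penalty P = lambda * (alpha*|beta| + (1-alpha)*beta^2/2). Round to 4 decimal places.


Compute:
L1 = 0.38 * 1.85 = 0.7030.
L2 = 0.62 * 1.85^2 / 2 = 1.0610.
Penalty = 0.67 * (0.7030 + 1.0610) = 1.1819.

1.1819


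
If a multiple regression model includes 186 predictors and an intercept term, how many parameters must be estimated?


Each predictor gets one coefficient, plus one intercept.
Total parameters = 186 + 1 = 187.

187


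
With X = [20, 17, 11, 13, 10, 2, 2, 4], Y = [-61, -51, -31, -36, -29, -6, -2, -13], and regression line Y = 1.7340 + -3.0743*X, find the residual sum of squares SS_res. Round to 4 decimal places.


Compute predicted values, then residuals = yi - yhat_i.
Residuals: [-1.2480, -0.4709, 1.0833, 2.2319, 0.0090, -1.5854, 2.4146, -2.4368].
SSres = sum(residual^2) = 22.2160.

22.2160


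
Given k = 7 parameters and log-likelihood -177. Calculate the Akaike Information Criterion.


Compute:
2k = 2*7 = 14.
-2*loglik = -2*(-177) = 354.
AIC = 14 + 354 = 368.

368


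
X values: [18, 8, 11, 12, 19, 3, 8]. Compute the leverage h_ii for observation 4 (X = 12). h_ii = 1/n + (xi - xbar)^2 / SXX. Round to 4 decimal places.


n = 7, xbar = 11.2857.
SXX = sum((xi - xbar)^2) = 195.4286.
h = 1/7 + (12 - 11.2857)^2 / 195.4286 = 0.1455.

0.1455


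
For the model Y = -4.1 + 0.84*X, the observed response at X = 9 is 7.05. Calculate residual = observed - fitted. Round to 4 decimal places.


Fitted value at X = 9 is yhat = -4.1 + 0.84*9 = 3.4600.
Residual = 7.05 - 3.4600 = 3.5900.

3.5900


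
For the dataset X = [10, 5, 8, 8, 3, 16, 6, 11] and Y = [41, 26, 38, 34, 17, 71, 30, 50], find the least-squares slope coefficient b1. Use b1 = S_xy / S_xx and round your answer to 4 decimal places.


First compute the means: xbar = 8.3750, ybar = 38.3750.
Then S_xx = sum((xi - xbar)^2) = 113.8750.
S_xy = sum((xi - xbar)(yi - ybar)) = 461.8750.
b1 = S_xy / S_xx = 461.8750 / 113.8750 = 4.0560.

4.0560


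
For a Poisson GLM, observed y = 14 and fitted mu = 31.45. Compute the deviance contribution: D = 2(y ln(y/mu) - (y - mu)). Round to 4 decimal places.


y/mu = 14/31.45 = 0.445151 (approx.), and ln(14/31.45) = -0.809342.
y * ln(y/mu) = 14 * -0.809342 = -11.330788.
y - mu = -17.45.
D = 2 * (-11.330788 - -17.45) = 12.238424, which rounds to 12.2384.

12.2384


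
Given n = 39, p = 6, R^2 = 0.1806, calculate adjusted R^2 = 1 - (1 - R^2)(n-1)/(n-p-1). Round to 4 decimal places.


Adjusted R^2 = 1 - (1 - R^2) * (n-1)/(n-p-1).
(1 - R^2) = 0.8194.
(n-1)/(n-p-1) = 38/32.
(1 - R^2) * (n-1) = 0.8194 * 38 = 31.1372.
Divide by (n-p-1): 31.1372 / 32 = 0.9730.
Adj R^2 = 1 - 0.9730 = 0.0270.

0.0270


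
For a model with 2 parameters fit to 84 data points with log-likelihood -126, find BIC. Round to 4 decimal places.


ln(84) = 4.430817.
k * ln(n) = 2 * 4.430817 = 8.861634.
-2L = 252.
BIC = 8.861634 + 252 = 260.861634, which rounds to 260.8616.

260.8616


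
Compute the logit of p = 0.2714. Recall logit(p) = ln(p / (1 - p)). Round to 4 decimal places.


Compute the odds: 0.2714/0.7286 = 0.3725.
Take the natural log: ln(0.3725) = -0.9875.

-0.9875


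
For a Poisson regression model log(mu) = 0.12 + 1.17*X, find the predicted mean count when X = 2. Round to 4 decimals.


Compute eta = 0.12 + 1.17 * 2 = 2.4600.
Apply inverse link: mu = e^2.4600 = 11.7048.

11.7048


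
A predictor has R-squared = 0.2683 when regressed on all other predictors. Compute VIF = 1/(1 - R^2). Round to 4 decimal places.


Using VIF = 1/(1 - R^2_j):
1 - 0.2683 = 0.7317.
VIF = 1.3667.

1.3667


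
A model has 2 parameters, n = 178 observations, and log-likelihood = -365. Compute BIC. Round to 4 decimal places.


ln(178) = 5.181784.
k * ln(n) = 2 * 5.181784 = 10.363568.
-2L = 730.
BIC = 10.363568 + 730 = 740.363568, which rounds to 740.3636.

740.3636


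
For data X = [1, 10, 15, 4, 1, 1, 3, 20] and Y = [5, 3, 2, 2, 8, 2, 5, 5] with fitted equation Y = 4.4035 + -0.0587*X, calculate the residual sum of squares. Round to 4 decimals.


For each point, residual = actual - predicted.
Residuals: [0.6552, -0.8165, -1.5230, -2.1687, 3.6552, -2.3448, 0.7726, 1.7705].
Sum of squared residuals = 30.7089.

30.7089


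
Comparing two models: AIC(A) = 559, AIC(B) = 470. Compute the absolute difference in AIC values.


Compute |559 - 470| = 89.
Model B has the smaller AIC.

89


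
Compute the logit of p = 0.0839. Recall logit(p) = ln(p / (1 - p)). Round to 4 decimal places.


1 - p = 0.9161.
p/(1-p) = 0.0916.
logit = ln(0.0916) = -2.3905.

-2.3905


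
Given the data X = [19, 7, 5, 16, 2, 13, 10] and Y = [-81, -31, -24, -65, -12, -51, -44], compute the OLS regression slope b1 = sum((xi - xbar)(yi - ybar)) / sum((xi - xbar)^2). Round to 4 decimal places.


The sample means are xbar = 10.2857 and ybar = -44.0000.
Compute S_xx = 223.4286 and S_xy = -875.0000.
Slope b1 = S_xy / S_xx = -875.0000 / 223.4286 = -3.9162.

-3.9162


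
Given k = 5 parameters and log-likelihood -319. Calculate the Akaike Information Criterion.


Compute:
2k = 2*5 = 10.
-2*loglik = -2*(-319) = 638.
AIC = 10 + 638 = 648.

648


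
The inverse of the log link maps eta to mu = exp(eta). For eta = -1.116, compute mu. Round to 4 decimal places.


Apply the inverse link:
mu = e^-1.116 = 0.3276.

0.3276


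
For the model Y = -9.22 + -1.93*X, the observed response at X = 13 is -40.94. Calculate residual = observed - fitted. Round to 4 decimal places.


Fitted value at X = 13 is yhat = -9.22 + -1.93*13 = -34.3100.
Residual = -40.94 - -34.3100 = -6.6300.

-6.6300


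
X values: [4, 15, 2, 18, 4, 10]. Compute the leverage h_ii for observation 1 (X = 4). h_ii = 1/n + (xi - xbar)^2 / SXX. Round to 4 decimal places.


n = 6, xbar = 8.8333.
SXX = sum((xi - xbar)^2) = 216.8333.
h = 1/6 + (4 - 8.8333)^2 / 216.8333 = 0.2744.

0.2744


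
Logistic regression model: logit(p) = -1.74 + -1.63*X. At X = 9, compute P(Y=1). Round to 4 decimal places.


Compute z = -1.74 + (-1.63)(9) = -16.4100.
exp(-z) = 13389749.3728.
P = 1/(1 + 13389749.3728) = 0.0000.

0.0000


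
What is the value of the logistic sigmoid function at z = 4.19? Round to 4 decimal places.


Compute exp(-4.1900) = 0.0151.
Sigmoid = 1 / (1 + 0.0151) = 1 / 1.0151 = 0.9851.

0.9851


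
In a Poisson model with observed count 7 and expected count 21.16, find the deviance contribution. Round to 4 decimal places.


y/mu = 7/21.16 = 0.330813 (approx.), and ln(7/21.16) = -1.106202.
y * ln(y/mu) = 7 * -1.106202 = -7.743414.
y - mu = -14.16.
D = 2 * (-7.743414 - -14.16) = 12.833172, which rounds to 12.8332.

12.8332


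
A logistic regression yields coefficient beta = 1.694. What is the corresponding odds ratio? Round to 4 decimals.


exp(1.694) = 5.4412.
So the odds ratio is 5.4412.

5.4412


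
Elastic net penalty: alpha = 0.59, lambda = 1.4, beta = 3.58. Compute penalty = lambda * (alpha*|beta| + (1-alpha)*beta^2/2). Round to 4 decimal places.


Compute:
L1 = 0.59 * 3.58 = 2.1122.
L2 = 0.41 * 3.58^2 / 2 = 2.6274.
Penalty = 1.4 * (2.1122 + 2.6274) = 6.6354.

6.6354


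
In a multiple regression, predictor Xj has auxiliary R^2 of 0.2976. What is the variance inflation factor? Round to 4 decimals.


Using VIF = 1/(1 - R^2_j):
1 - 0.2976 = 0.7024.
VIF = 1.4237.

1.4237


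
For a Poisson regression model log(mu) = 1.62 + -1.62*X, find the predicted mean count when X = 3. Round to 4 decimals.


Linear predictor: eta = 1.62 + (-1.62)(3) = -3.2400.
Expected count: mu = exp(-3.2400) = 0.0392.

0.0392


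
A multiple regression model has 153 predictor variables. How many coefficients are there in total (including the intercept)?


Total coefficients = number of predictors + 1 (for the intercept).
= 153 + 1 = 154.

154


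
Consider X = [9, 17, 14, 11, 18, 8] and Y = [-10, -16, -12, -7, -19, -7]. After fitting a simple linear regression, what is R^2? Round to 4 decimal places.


After computing the OLS fit (b0=2.0345, b1=-1.0806):
SSres = 17.4357, SStot = 118.8333.
R^2 = 1 - 17.4357/118.8333 = 0.8533.

0.8533


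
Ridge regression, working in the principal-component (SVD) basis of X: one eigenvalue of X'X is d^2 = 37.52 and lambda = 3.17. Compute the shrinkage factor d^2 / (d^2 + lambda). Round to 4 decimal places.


d^2 + lambda = 37.52 + 3.17 = 40.6900.
Shrinkage factor = 37.52/40.6900 = 0.9221.

0.9221


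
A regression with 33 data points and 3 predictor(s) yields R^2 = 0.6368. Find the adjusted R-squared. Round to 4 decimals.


Plug in: Adj R^2 = 1 - (1 - 0.6368) * 32/29.
= 1 - 0.3632 * 32/29
= 1 - 11.6224 / 29
= 1 - 0.4008 = 0.5992.

0.5992


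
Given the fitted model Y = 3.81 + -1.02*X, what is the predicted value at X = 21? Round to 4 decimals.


Predicted value:
Y = 3.81 + (-1.02)(21) = 3.81 + -21.4200 = -17.6100.

-17.6100


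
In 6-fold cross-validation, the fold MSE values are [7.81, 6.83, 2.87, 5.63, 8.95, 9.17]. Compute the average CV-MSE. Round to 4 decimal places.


Add all fold MSEs: 41.2600.
Divide by k = 6: 41.2600/6 = 6.8767.

6.8767


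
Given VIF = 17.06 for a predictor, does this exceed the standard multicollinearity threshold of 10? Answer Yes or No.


The threshold is 10.
VIF = 17.06 is >= 10.
Multicollinearity indication: Yes.

Yes


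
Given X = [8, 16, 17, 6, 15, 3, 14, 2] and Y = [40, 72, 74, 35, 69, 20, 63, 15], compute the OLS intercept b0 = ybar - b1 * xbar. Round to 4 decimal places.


The slope is b1 = 3.9343.
Sample means are xbar = 10.1250 and ybar = 48.5000.
Intercept: b0 = 48.5000 - (3.9343)(10.1250) = 8.6649.

8.6649


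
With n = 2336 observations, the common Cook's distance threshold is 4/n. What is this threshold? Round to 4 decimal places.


Using the rule of thumb:
Threshold = 4 / 2336 = 0.0017.

0.0017


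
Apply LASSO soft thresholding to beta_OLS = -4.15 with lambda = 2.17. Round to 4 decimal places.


|beta_OLS| = 4.15.
lambda = 2.17.
Since |beta| > lambda, coefficient = sign(beta)*(|beta| - lambda) = -1.9800.
Result = -1.9800.

-1.9800


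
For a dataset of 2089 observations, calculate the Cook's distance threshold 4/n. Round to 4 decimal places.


The threshold is 4/n.
4/2089 = 0.0019.

0.0019


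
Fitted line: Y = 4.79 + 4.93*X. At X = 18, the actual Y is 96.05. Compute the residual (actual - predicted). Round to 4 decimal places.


Compute yhat = 4.79 + (4.93)(18) = 93.5300.
Residual = actual - predicted = 96.05 - 93.5300 = 2.5200.

2.5200


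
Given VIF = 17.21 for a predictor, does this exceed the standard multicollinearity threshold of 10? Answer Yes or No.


Compare VIF = 17.21 to the threshold of 10.
17.21 >= 10, so the answer is Yes.

Yes


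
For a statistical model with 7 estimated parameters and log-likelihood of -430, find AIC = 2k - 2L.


AIC = 2k - 2*loglik = 2(7) - 2(-430).
= 14 + 860 = 874.

874


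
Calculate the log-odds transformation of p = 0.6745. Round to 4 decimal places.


The odds are p/(1-p) = 0.6745 / 0.3255 = 2.0722.
logit(p) = ln(2.0722) = 0.7286.

0.7286


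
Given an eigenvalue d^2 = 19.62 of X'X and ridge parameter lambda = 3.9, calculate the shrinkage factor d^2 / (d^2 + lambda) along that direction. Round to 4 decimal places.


d^2 + lambda = 19.62 + 3.9 = 23.5200.
Shrinkage factor = 19.62/23.5200 = 0.8342.

0.8342


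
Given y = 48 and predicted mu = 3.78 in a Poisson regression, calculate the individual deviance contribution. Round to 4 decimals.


First: ln(48/3.78) = 2.541477.
Then: 48 * 2.541477 = 121.990896.
y - mu = 48 - 3.78 = 44.22.
D = 2(121.990896 - 44.22) = 155.541792, which rounds to 155.5418.

155.5418


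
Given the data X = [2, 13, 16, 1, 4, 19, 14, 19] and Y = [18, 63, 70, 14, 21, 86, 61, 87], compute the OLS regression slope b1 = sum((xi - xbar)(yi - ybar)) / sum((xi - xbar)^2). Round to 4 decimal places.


First compute the means: xbar = 11.0000, ybar = 52.5000.
Then S_xx = sum((xi - xbar)^2) = 396.0000.
S_xy = sum((xi - xbar)(yi - ybar)) = 1594.0000.
b1 = S_xy / S_xx = 1594.0000 / 396.0000 = 4.0253.

4.0253


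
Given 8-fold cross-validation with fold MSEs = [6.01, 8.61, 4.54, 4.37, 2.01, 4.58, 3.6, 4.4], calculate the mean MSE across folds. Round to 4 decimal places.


Total MSE across folds = 38.1200.
CV-MSE = 38.1200/8 = 4.7650.

4.7650


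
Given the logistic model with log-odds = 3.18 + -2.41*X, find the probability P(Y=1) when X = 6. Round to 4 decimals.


Compute z = 3.18 + (-2.41)(6) = -11.2800.
exp(-z) = 79221.2619.
P = 1/(1 + 79221.2619) = 0.0000.

0.0000


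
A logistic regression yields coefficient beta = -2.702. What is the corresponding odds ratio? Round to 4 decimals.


exp(-2.702) = 0.0671.
So the odds ratio is 0.0671.

0.0671


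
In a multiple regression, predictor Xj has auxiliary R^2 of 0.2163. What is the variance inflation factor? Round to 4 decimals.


Using VIF = 1/(1 - R^2_j):
1 - 0.2163 = 0.7837.
VIF = 1.2760.

1.2760


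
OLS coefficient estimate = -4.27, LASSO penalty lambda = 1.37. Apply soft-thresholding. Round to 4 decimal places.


|beta_OLS| = 4.27.
lambda = 1.37.
Since |beta| > lambda, coefficient = sign(beta)*(|beta| - lambda) = -2.9000.
Result = -2.9000.

-2.9000


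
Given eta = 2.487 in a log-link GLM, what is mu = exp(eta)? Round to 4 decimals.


The inverse log link gives:
mu = exp(2.487) = 12.0251.

12.0251


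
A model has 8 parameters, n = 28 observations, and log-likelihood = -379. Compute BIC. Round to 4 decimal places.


Compute k*ln(n) = 8*ln(28) = 8*3.332205 = 26.657640.
Then -2*loglik = 758.
BIC = 26.657640 + 758 = 784.657640, which rounds to 784.6576.

784.6576


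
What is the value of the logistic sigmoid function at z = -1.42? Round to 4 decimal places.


Compute exp(1.4200) = 4.1371.
Sigmoid = 1 / (1 + 4.1371) = 1 / 5.1371 = 0.1947.

0.1947


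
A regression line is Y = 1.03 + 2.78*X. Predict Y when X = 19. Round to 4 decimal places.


Plug X = 19 into Y = 1.03 + 2.78*X:
Y = 1.03 + 52.8200 = 53.8500.

53.8500


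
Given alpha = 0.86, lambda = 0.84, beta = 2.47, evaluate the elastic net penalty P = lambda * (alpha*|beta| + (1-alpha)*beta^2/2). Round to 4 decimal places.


L1 component = 0.86 * |2.47| = 2.1242.
L2 component = 0.14 * 2.47^2 / 2 = 0.4271.
Penalty = 0.84 * (2.1242 + 0.4271) = 0.84 * 2.5513 = 2.1431.

2.1431


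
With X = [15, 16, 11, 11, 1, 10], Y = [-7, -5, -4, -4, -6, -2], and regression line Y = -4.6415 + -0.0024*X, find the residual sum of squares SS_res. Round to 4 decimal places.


For each point, residual = actual - predicted.
Residuals: [-2.3225, -0.3201, 0.6679, 0.6679, -1.3561, 2.6655].
Sum of squared residuals = 15.3325.

15.3325


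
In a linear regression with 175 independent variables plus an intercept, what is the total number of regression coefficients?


Including the intercept, the model has 175 predictor coefficients + 1 intercept.
Total = 176.

176


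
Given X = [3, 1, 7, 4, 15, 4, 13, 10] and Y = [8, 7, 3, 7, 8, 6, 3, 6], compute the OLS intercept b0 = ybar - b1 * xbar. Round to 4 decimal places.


First find the slope: b1 = -0.1062.
Means: xbar = 7.1250, ybar = 6.0000.
b0 = ybar - b1 * xbar = 6.0000 - -0.1062 * 7.1250 = 6.7568.

6.7568


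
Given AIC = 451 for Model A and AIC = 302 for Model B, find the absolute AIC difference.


Compute |451 - 302| = 149.
Model B has the smaller AIC.

149


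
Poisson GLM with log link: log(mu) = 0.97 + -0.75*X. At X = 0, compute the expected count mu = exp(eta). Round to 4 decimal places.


Linear predictor: eta = 0.97 + (-0.75)(0) = 0.9700.
Expected count: mu = exp(0.9700) = 2.6379.

2.6379


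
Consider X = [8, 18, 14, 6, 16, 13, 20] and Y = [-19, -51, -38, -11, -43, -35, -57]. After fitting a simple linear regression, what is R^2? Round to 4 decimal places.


After computing the OLS fit (b0=7.6284, b1=-3.2358):
SSres = 3.0578, SStot = 1633.4286.
R^2 = 1 - 3.0578/1633.4286 = 0.9981.

0.9981


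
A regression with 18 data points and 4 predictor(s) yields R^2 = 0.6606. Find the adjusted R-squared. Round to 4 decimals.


Using the formula:
(1 - 0.6606) = 0.3394.
Multiply by 17/13: 0.3394 * 17 = 5.7698, then 5.7698 / 13 = 0.4438.
Adj R^2 = 1 - 0.4438 = 0.5562.

0.5562


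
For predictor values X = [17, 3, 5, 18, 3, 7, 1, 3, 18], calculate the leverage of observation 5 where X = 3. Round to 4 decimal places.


n = 9, xbar = 8.3333.
SXX = sum((xi - xbar)^2) = 414.0000.
h = 1/9 + (3 - 8.3333)^2 / 414.0000 = 0.1798.

0.1798


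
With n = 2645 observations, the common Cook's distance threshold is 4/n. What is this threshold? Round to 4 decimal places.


Cook's distance cutoff = 4/n = 4/2645.
= 0.0015.

0.0015


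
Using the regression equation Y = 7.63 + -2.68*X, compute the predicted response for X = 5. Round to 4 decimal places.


Plug X = 5 into Y = 7.63 + -2.68*X:
Y = 7.63 + -13.4000 = -5.7700.

-5.7700


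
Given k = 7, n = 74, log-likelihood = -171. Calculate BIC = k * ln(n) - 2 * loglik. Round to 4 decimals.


Compute k*ln(n) = 7*ln(74) = 7*4.304065 = 30.128455.
Then -2*loglik = 342.
BIC = 30.128455 + 342 = 372.128455, which rounds to 372.1285.

372.1285


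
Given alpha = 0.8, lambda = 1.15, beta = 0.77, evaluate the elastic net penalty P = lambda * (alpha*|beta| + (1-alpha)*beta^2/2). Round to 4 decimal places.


Compute:
L1 = 0.8 * 0.77 = 0.6160.
L2 = 0.2 * 0.77^2 / 2 = 0.0593.
Penalty = 1.15 * (0.6160 + 0.0593) = 0.7766.

0.7766


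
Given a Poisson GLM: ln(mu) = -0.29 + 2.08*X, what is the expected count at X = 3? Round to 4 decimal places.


Compute eta = -0.29 + 2.08 * 3 = 5.9500.
Apply inverse link: mu = e^5.9500 = 383.7533.

383.7533


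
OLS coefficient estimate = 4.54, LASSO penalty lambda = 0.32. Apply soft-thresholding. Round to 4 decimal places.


|beta_OLS| = 4.54.
lambda = 0.32.
Since |beta| > lambda, coefficient = sign(beta)*(|beta| - lambda) = 4.2200.
Result = 4.2200.

4.2200


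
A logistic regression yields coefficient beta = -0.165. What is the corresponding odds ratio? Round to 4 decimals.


The odds ratio is computed as:
OR = e^(-0.165) = 0.8479.

0.8479


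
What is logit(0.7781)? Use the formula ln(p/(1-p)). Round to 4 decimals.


1 - p = 0.2219.
p/(1-p) = 3.5065.
logit = ln(3.5065) = 1.2546.

1.2546


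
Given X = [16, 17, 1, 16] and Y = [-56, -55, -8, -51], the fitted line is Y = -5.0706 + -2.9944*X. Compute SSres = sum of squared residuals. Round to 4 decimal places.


Compute predicted values, then residuals = yi - yhat_i.
Residuals: [-3.0190, 0.9754, 0.0650, 1.9810].
SSres = sum(residual^2) = 13.9944.

13.9944
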